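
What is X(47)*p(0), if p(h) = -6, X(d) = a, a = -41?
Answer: 246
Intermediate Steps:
X(d) = -41
X(47)*p(0) = -41*(-6) = 246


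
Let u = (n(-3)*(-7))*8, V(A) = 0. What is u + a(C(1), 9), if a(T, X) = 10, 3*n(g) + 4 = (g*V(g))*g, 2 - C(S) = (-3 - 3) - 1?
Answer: 254/3 ≈ 84.667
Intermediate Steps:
C(S) = 9 (C(S) = 2 - ((-3 - 3) - 1) = 2 - (-6 - 1) = 2 - 1*(-7) = 2 + 7 = 9)
n(g) = -4/3 (n(g) = -4/3 + ((g*0)*g)/3 = -4/3 + (0*g)/3 = -4/3 + (1/3)*0 = -4/3 + 0 = -4/3)
u = 224/3 (u = -4/3*(-7)*8 = (28/3)*8 = 224/3 ≈ 74.667)
u + a(C(1), 9) = 224/3 + 10 = 254/3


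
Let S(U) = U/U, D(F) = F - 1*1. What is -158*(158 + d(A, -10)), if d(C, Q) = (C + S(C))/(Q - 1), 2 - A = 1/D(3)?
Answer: -274209/11 ≈ -24928.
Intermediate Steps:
D(F) = -1 + F (D(F) = F - 1 = -1 + F)
S(U) = 1
A = 3/2 (A = 2 - 1/(-1 + 3) = 2 - 1/2 = 2 - 1*½ = 2 - ½ = 3/2 ≈ 1.5000)
d(C, Q) = (1 + C)/(-1 + Q) (d(C, Q) = (C + 1)/(Q - 1) = (1 + C)/(-1 + Q))
-158*(158 + d(A, -10)) = -158*(158 + (1 + 3/2)/(-1 - 10)) = -158*(158 + (5/2)/(-11)) = -158*(158 - 1/11*5/2) = -158*(158 - 5/22) = -158*3471/22 = -274209/11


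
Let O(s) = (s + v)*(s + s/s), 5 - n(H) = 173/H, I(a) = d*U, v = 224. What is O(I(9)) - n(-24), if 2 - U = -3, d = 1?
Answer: 32683/24 ≈ 1361.8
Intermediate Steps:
U = 5 (U = 2 - 1*(-3) = 2 + 3 = 5)
I(a) = 5 (I(a) = 1*5 = 5)
n(H) = 5 - 173/H
O(s) = (1 + s)*(224 + s) (O(s) = (s + 224)*(s + s/s) = (224 + s)*(s + 1) = (224 + s)*(1 + s) = (1 + s)*(224 + s))
O(I(9)) - n(-24) = (224 + 5**2 + 225*5) - (5 - 173/(-24)) = (224 + 25 + 1125) - (5 - 173*(-1/24)) = 1374 - (5 + 173/24) = 1374 - 1*293/24 = 1374 - 293/24 = 32683/24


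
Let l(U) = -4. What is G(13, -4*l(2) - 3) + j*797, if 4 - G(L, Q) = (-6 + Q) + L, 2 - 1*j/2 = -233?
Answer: 374574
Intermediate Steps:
j = 470 (j = 4 - 2*(-233) = 4 + 466 = 470)
G(L, Q) = 10 - L - Q (G(L, Q) = 4 - ((-6 + Q) + L) = 4 - (-6 + L + Q) = 4 + (6 - L - Q) = 10 - L - Q)
G(13, -4*l(2) - 3) + j*797 = (10 - 1*13 - (-4*(-4) - 3)) + 470*797 = (10 - 13 - (16 - 3)) + 374590 = (10 - 13 - 1*13) + 374590 = (10 - 13 - 13) + 374590 = -16 + 374590 = 374574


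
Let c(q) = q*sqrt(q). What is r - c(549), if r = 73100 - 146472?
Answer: -73372 - 1647*sqrt(61) ≈ -86236.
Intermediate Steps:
r = -73372
c(q) = q**(3/2)
r - c(549) = -73372 - 549**(3/2) = -73372 - 1647*sqrt(61)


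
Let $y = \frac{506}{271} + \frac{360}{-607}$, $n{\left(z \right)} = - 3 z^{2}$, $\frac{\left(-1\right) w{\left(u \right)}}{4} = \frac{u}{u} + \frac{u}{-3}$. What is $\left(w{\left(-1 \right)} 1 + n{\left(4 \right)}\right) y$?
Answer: $- \frac{33533120}{493491} \approx -67.951$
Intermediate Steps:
$w{\left(u \right)} = -4 + \frac{4 u}{3}$ ($w{\left(u \right)} = - 4 \left(\frac{u}{u} + \frac{u}{-3}\right) = - 4 \left(1 + u \left(- \frac{1}{3}\right)\right) = - 4 \left(1 - \frac{u}{3}\right) = -4 + \frac{4 u}{3}$)
$y = \frac{209582}{164497}$ ($y = 506 \cdot \frac{1}{271} + 360 \left(- \frac{1}{607}\right) = \frac{506}{271} - \frac{360}{607} = \frac{209582}{164497} \approx 1.2741$)
$\left(w{\left(-1 \right)} 1 + n{\left(4 \right)}\right) y = \left(\left(-4 + \frac{4}{3} \left(-1\right)\right) 1 - 3 \cdot 4^{2}\right) \frac{209582}{164497} = \left(\left(-4 - \frac{4}{3}\right) 1 - 48\right) \frac{209582}{164497} = \left(\left(- \frac{16}{3}\right) 1 - 48\right) \frac{209582}{164497} = \left(- \frac{16}{3} - 48\right) \frac{209582}{164497} = \left(- \frac{160}{3}\right) \frac{209582}{164497} = - \frac{33533120}{493491}$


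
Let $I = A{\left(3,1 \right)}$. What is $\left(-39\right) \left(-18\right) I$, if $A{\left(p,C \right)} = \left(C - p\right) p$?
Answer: $-4212$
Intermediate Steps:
$A{\left(p,C \right)} = p \left(C - p\right)$
$I = -6$ ($I = 3 \left(1 - 3\right) = 3 \left(-2\right) = -6$)
$\left(-39\right) \left(-18\right) I = \left(-39\right) \left(-18\right) \left(-6\right) = 702 \left(-6\right) = -4212$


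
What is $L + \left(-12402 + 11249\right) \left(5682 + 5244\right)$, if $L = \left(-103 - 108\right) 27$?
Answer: $-12603375$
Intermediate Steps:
$L = -5697$ ($L = \left(-211\right) 27 = -5697$)
$L + \left(-12402 + 11249\right) \left(5682 + 5244\right) = -5697 + \left(-12402 + 11249\right) \left(5682 + 5244\right) = -5697 - 12597678 = -12603375$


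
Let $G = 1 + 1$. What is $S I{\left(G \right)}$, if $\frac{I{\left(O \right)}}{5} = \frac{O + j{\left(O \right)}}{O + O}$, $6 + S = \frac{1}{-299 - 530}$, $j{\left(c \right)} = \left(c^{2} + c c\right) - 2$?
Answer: $- \frac{49750}{829} \approx -60.012$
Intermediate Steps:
$G = 2$
$j{\left(c \right)} = -2 + 2 c^{2}$ ($j{\left(c \right)} = \left(c^{2} + c^{2}\right) - 2 = 2 c^{2} - 2 = -2 + 2 c^{2}$)
$S = - \frac{4975}{829}$ ($S = -6 + \frac{1}{-299 - 530} = -6 + \frac{1}{-829} = -6 - \frac{1}{829} = - \frac{4975}{829} \approx -6.0012$)
$I{\left(O \right)} = \frac{5 \left(-2 + O + 2 O^{2}\right)}{2 O}$ ($I{\left(O \right)} = 5 \frac{O + \left(-2 + 2 O^{2}\right)}{O + O} = 5 \frac{-2 + O + 2 O^{2}}{2 O} = \frac{5 \left(-2 + O + 2 O^{2}\right)}{2 O}$)
$S I{\left(G \right)} = - \frac{4975 \left(\frac{5}{2} - \frac{5}{2} + 5 \cdot 2\right)}{829} = - \frac{4975 \left(\frac{5}{2} - \frac{5}{2} + 10\right)}{829} = \left(- \frac{4975}{829}\right) 10 = - \frac{49750}{829}$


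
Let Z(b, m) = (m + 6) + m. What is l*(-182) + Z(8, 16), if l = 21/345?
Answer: 3096/115 ≈ 26.922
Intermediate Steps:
Z(b, m) = 6 + 2*m (Z(b, m) = (6 + m) + m = 6 + 2*m)
l = 7/115 (l = 21*(1/345) = 7/115 ≈ 0.060870)
l*(-182) + Z(8, 16) = (7/115)*(-182) + (6 + 2*16) = -1274/115 + (6 + 32) = -1274/115 + 38 = 3096/115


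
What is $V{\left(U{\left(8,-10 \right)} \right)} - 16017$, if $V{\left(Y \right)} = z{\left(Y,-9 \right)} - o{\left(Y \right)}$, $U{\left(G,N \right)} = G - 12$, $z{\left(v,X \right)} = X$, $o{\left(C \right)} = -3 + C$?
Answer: $-16019$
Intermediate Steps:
$U{\left(G,N \right)} = -12 + G$
$V{\left(Y \right)} = -6 - Y$ ($V{\left(Y \right)} = -9 - \left(-3 + Y\right) = -6 - Y$)
$V{\left(U{\left(8,-10 \right)} \right)} - 16017 = \left(-6 - \left(-12 + 8\right)\right) - 16017 = \left(-6 - -4\right) - 16017 = \left(-6 + 4\right) - 16017 = -2 - 16017 = -16019$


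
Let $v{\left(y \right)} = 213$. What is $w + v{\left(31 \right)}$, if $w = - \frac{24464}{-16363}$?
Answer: $\frac{3509783}{16363} \approx 214.5$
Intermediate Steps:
$w = \frac{24464}{16363}$ ($w = \left(-24464\right) \left(- \frac{1}{16363}\right) = \frac{24464}{16363} \approx 1.4951$)
$w + v{\left(31 \right)} = \frac{24464}{16363} + 213 = \frac{3509783}{16363}$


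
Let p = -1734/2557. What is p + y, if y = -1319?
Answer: -3374417/2557 ≈ -1319.7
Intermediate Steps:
p = -1734/2557 (p = -1734*1/2557 = -1734/2557 ≈ -0.67814)
p + y = -1734/2557 - 1319 = -3374417/2557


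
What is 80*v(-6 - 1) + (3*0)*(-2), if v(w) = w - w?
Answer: 0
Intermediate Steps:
v(w) = 0
80*v(-6 - 1) + (3*0)*(-2) = 80*0 + (3*0)*(-2) = 0 + 0*(-2) = 0 + 0 = 0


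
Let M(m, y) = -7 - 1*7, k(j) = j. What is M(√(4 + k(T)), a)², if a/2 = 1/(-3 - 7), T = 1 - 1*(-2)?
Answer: 196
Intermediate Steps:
T = 3 (T = 1 + 2 = 3)
a = -⅕ (a = 2/(-3 - 7) = 2/(-10) = 2*(-⅒) = -⅕ ≈ -0.20000)
M(m, y) = -14 (M(m, y) = -7 - 7 = -14)
M(√(4 + k(T)), a)² = (-14)² = 196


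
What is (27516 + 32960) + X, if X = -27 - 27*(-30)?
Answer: 61259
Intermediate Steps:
X = 783 (X = -27 + 810 = 783)
(27516 + 32960) + X = (27516 + 32960) + 783 = 60476 + 783 = 61259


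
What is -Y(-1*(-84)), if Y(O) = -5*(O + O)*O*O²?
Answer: 497871360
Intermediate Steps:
Y(O) = -10*O⁴ (Y(O) = -5*(2*O)*O*O² = -5*2*O²*O² = -10*O⁴)
-Y(-1*(-84)) = -(-10)*(-1*(-84))⁴ = -(-10)*84⁴ = -(-10)*49787136 = -1*(-497871360) = 497871360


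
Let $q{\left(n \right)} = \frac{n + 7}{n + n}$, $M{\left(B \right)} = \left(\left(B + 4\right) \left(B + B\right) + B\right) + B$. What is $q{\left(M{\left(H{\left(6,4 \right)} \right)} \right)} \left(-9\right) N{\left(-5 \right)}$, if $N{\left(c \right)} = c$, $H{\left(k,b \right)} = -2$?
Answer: $\frac{75}{8} \approx 9.375$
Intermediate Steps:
$M{\left(B \right)} = 2 B + 2 B \left(4 + B\right)$ ($M{\left(B \right)} = \left(\left(4 + B\right) 2 B + B\right) + B = \left(2 B \left(4 + B\right) + B\right) + B = \left(B + 2 B \left(4 + B\right)\right) + B = 2 B + 2 B \left(4 + B\right)$)
$q{\left(n \right)} = \frac{7 + n}{2 n}$
$q{\left(M{\left(H{\left(6,4 \right)} \right)} \right)} \left(-9\right) N{\left(-5 \right)} = \frac{7 + 2 \left(-2\right) \left(5 - 2\right)}{2 \cdot 2 \left(-2\right) \left(5 - 2\right)} \left(-9\right) \left(-5\right) = \frac{7 + 2 \left(-2\right) 3}{2 \cdot 2 \left(-2\right) 3} \left(-9\right) \left(-5\right) = \frac{7 - 12}{2 \left(-12\right)} \left(-9\right) \left(-5\right) = \frac{1}{2} \left(- \frac{1}{12}\right) \left(-5\right) \left(-9\right) \left(-5\right) = \frac{5}{24} \left(-9\right) \left(-5\right) = \left(- \frac{15}{8}\right) \left(-5\right) = \frac{75}{8}$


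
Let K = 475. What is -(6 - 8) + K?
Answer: 477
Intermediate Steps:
-(6 - 8) + K = -(6 - 8) + 475 = -1*(-2) + 475 = 2 + 475 = 477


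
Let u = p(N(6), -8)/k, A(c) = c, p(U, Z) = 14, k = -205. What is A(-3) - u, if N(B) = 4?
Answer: -601/205 ≈ -2.9317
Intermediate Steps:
u = -14/205 (u = 14/(-205) = 14*(-1/205) = -14/205 ≈ -0.068293)
A(-3) - u = -3 - 1*(-14/205) = -3 + 14/205 = -601/205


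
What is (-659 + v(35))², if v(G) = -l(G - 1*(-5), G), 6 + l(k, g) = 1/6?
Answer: 15358561/36 ≈ 4.2663e+5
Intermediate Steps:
l(k, g) = -35/6 (l(k, g) = -6 + 1/6 = -6 + ⅙ = -35/6)
v(G) = 35/6 (v(G) = -1*(-35/6) = 35/6)
(-659 + v(35))² = (-659 + 35/6)² = (-3919/6)² = 15358561/36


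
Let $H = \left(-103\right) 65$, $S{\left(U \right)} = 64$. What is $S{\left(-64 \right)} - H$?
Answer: $6759$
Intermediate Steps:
$H = -6695$
$S{\left(-64 \right)} - H = 64 - -6695 = 64 + 6695 = 6759$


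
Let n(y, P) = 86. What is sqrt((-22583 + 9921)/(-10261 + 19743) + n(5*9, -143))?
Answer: sqrt(1903013695)/4741 ≈ 9.2013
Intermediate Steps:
sqrt((-22583 + 9921)/(-10261 + 19743) + n(5*9, -143)) = sqrt((-22583 + 9921)/(-10261 + 19743) + 86) = sqrt(-12662/9482 + 86) = sqrt(-12662*1/9482 + 86) = sqrt(-6331/4741 + 86) = sqrt(401395/4741) = sqrt(1903013695)/4741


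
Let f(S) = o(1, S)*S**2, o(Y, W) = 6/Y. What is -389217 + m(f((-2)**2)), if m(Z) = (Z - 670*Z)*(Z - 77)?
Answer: -1609473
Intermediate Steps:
f(S) = 6*S**2 (f(S) = (6/1)*S**2 = (6*1)*S**2 = 6*S**2)
m(Z) = -669*Z*(-77 + Z) (m(Z) = (-669*Z)*(-77 + Z) = -669*Z*(-77 + Z))
-389217 + m(f((-2)**2)) = -389217 + 669*(6*((-2)**2)**2)*(77 - 6*((-2)**2)**2) = -389217 + 669*(6*4**2)*(77 - 6*4**2) = -389217 + 669*(6*16)*(77 - 6*16) = -389217 + 669*96*(77 - 1*96) = -389217 + 669*96*(77 - 96) = -389217 + 669*96*(-19) = -389217 - 1220256 = -1609473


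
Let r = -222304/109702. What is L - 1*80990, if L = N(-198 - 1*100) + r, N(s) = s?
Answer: -4458839240/54851 ≈ -81290.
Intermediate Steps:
r = -111152/54851 (r = -222304*1/109702 = -111152/54851 ≈ -2.0264)
L = -16456750/54851 (L = (-198 - 1*100) - 111152/54851 = (-198 - 100) - 111152/54851 = -298 - 111152/54851 = -16456750/54851 ≈ -300.03)
L - 1*80990 = -16456750/54851 - 1*80990 = -16456750/54851 - 80990 = -4458839240/54851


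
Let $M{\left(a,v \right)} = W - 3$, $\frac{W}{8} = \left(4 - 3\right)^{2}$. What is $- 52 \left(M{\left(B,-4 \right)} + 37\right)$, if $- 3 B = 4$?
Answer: $-2184$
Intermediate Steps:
$B = - \frac{4}{3}$ ($B = \left(- \frac{1}{3}\right) 4 = - \frac{4}{3} \approx -1.3333$)
$W = 8$ ($W = 8 \left(4 - 3\right)^{2} = 8 \cdot 1^{2} = 8 \cdot 1 = 8$)
$M{\left(a,v \right)} = 5$ ($M{\left(a,v \right)} = 8 - 3 = 5$)
$- 52 \left(M{\left(B,-4 \right)} + 37\right) = - 52 \left(5 + 37\right) = \left(-52\right) 42 = -2184$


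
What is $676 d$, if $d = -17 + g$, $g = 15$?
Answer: $-1352$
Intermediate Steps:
$d = -2$ ($d = -17 + 15 = -2$)
$676 d = 676 \left(-2\right) = -1352$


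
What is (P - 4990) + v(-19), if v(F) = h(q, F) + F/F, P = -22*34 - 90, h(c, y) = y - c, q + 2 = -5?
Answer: -5839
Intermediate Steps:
q = -7 (q = -2 - 5 = -7)
P = -838 (P = -748 - 90 = -838)
v(F) = 8 + F (v(F) = (F - 1*(-7)) + F/F = (F + 7) + 1 = (7 + F) + 1 = 8 + F)
(P - 4990) + v(-19) = (-838 - 4990) + (8 - 19) = -5828 - 11 = -5839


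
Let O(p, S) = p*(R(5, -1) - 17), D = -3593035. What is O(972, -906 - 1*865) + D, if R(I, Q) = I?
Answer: -3604699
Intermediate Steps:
O(p, S) = -12*p (O(p, S) = p*(5 - 17) = p*(-12) = -12*p)
O(972, -906 - 1*865) + D = -12*972 - 3593035 = -11664 - 3593035 = -3604699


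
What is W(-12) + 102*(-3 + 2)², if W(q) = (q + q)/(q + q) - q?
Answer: 115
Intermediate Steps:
W(q) = 1 - q (W(q) = (2*q)/((2*q)) - q = (2*q)*(1/(2*q)) - q = 1 - q)
W(-12) + 102*(-3 + 2)² = (1 - 1*(-12)) + 102*(-3 + 2)² = (1 + 12) + 102*(-1)² = 13 + 102*1 = 13 + 102 = 115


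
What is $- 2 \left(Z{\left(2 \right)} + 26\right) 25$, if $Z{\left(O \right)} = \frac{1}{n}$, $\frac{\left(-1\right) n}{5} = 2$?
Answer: $-1295$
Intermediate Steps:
$n = -10$ ($n = \left(-5\right) 2 = -10$)
$Z{\left(O \right)} = - \frac{1}{10}$ ($Z{\left(O \right)} = \frac{1}{-10} = - \frac{1}{10}$)
$- 2 \left(Z{\left(2 \right)} + 26\right) 25 = - 2 \left(- \frac{1}{10} + 26\right) 25 = - 2 \cdot \frac{259}{10} \cdot 25 = \left(-2\right) \frac{1295}{2} = -1295$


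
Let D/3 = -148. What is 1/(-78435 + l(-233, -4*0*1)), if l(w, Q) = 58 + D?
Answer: -1/78821 ≈ -1.2687e-5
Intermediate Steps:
D = -444 (D = 3*(-148) = -444)
l(w, Q) = -386 (l(w, Q) = 58 - 444 = -386)
1/(-78435 + l(-233, -4*0*1)) = 1/(-78435 - 386) = 1/(-78821) = -1/78821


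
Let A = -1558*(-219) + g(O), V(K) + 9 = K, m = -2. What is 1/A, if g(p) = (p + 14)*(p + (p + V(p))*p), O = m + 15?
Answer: 1/347520 ≈ 2.8775e-6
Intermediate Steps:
O = 13 (O = -2 + 15 = 13)
V(K) = -9 + K
g(p) = (14 + p)*(p + p*(-9 + 2*p)) (g(p) = (p + 14)*(p + (p + (-9 + p))*p) = (14 + p)*(p + (-9 + 2*p)*p) = (14 + p)*(p + p*(-9 + 2*p)))
A = 347520 (A = -1558*(-219) + 2*13*(-56 + 13² + 10*13) = 341202 + 2*13*(-56 + 169 + 130) = 341202 + 2*13*243 = 341202 + 6318 = 347520)
1/A = 1/347520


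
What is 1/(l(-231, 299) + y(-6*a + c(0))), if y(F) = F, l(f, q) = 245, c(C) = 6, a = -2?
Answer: 1/263 ≈ 0.0038023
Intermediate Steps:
1/(l(-231, 299) + y(-6*a + c(0))) = 1/(245 + (-6*(-2) + 6)) = 1/(245 + (12 + 6)) = 1/(245 + 18) = 1/263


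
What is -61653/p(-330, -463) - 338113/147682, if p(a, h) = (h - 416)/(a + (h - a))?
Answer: -1405309985175/43270826 ≈ -32477.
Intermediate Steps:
p(a, h) = (-416 + h)/h
-61653/p(-330, -463) - 338113/147682 = -61653*(-463/(-416 - 463)) - 338113/147682 = -61653/((-1/463*(-879))) - 338113*1/147682 = -61653/879/463 - 338113/147682 = -61653*463/879 - 338113/147682 = -9515113/293 - 338113/147682 = -1405309985175/43270826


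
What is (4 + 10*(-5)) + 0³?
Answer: -46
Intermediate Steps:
(4 + 10*(-5)) + 0³ = (4 - 50) + 0 = -46 + 0 = -46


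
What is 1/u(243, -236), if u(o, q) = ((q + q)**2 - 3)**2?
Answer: 1/49631373961 ≈ 2.0149e-11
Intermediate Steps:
u(o, q) = (-3 + 4*q**2)**2 (u(o, q) = ((2*q)**2 - 3)**2 = (4*q**2 - 3)**2 = (-3 + 4*q**2)**2)
1/u(243, -236) = 1/((-3 + 4*(-236)**2)**2) = 1/((-3 + 4*55696)**2) = 1/((-3 + 222784)**2) = 1/(222781**2) = 1/49631373961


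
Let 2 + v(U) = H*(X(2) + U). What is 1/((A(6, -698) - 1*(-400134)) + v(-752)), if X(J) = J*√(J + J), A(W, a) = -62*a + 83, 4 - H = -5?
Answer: 1/436759 ≈ 2.2896e-6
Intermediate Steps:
H = 9 (H = 4 - 1*(-5) = 4 + 5 = 9)
A(W, a) = 83 - 62*a
X(J) = √2*J^(3/2) (X(J) = J*√(2*J) = J*(√2*√J) = √2*J^(3/2))
v(U) = 34 + 9*U (v(U) = -2 + 9*(√2*2^(3/2) + U) = -2 + 9*(√2*(2*√2) + U) = -2 + 9*(4 + U) = -2 + (36 + 9*U) = 34 + 9*U)
1/((A(6, -698) - 1*(-400134)) + v(-752)) = 1/(((83 - 62*(-698)) - 1*(-400134)) + (34 + 9*(-752))) = 1/(((83 + 43276) + 400134) + (34 - 6768)) = 1/((43359 + 400134) - 6734) = 1/(443493 - 6734) = 1/436759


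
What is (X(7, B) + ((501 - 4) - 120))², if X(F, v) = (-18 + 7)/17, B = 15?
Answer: 40934404/289 ≈ 1.4164e+5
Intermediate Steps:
X(F, v) = -11/17 (X(F, v) = -11*1/17 = -11/17)
(X(7, B) + ((501 - 4) - 120))² = (-11/17 + ((501 - 4) - 120))² = (-11/17 + (497 - 120))² = (-11/17 + 377)² = (6398/17)² = 40934404/289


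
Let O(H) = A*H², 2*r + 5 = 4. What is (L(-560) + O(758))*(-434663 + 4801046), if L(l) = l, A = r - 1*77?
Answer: -194431847530410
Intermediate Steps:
r = -½ (r = -5/2 + (½)*4 = -5/2 + 2 = -½ ≈ -0.50000)
A = -155/2 (A = -½ - 1*77 = -½ - 77 = -155/2 ≈ -77.500)
O(H) = -155*H²/2
(L(-560) + O(758))*(-434663 + 4801046) = (-560 - 155/2*758²)*(-434663 + 4801046) = (-560 - 155/2*574564)*4366383 = (-560 - 44528710)*4366383 = -44529270*4366383 = -194431847530410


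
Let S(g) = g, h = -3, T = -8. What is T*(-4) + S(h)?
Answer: 29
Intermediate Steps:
T*(-4) + S(h) = -8*(-4) - 3 = 32 - 3 = 29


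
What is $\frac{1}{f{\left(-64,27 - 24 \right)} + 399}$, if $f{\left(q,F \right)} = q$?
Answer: $\frac{1}{335} \approx 0.0029851$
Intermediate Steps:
$\frac{1}{f{\left(-64,27 - 24 \right)} + 399} = \frac{1}{-64 + 399} = \frac{1}{335}$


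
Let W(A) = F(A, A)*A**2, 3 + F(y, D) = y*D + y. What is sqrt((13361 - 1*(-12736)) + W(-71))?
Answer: 2*sqrt(6266186) ≈ 5006.5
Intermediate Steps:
F(y, D) = -3 + y + D*y (F(y, D) = -3 + (y*D + y) = -3 + (D*y + y) = -3 + (y + D*y) = -3 + y + D*y)
W(A) = A**2*(-3 + A + A**2) (W(A) = (-3 + A + A*A)*A**2 = (-3 + A + A**2)*A**2 = A**2*(-3 + A + A**2))
sqrt((13361 - 1*(-12736)) + W(-71)) = sqrt((13361 - 1*(-12736)) + (-71)**2*(-3 - 71 + (-71)**2)) = sqrt((13361 + 12736) + 5041*(-3 - 71 + 5041)) = sqrt(26097 + 5041*4967) = sqrt(26097 + 25038647) = sqrt(25064744) = 2*sqrt(6266186)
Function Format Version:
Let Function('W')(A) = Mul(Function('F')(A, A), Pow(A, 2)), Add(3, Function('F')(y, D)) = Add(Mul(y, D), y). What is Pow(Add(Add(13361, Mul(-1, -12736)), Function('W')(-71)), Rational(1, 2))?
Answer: Mul(2, Pow(6266186, Rational(1, 2))) ≈ 5006.5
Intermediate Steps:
Function('F')(y, D) = Add(-3, y, Mul(D, y)) (Function('F')(y, D) = Add(-3, Add(Mul(y, D), y)) = Add(-3, Add(Mul(D, y), y)) = Add(-3, Add(y, Mul(D, y))) = Add(-3, y, Mul(D, y)))
Function('W')(A) = Mul(Pow(A, 2), Add(-3, A, Pow(A, 2))) (Function('W')(A) = Mul(Add(-3, A, Mul(A, A)), Pow(A, 2)) = Mul(Add(-3, A, Pow(A, 2)), Pow(A, 2)) = Mul(Pow(A, 2), Add(-3, A, Pow(A, 2))))
Pow(Add(Add(13361, Mul(-1, -12736)), Function('W')(-71)), Rational(1, 2)) = Pow(Add(Add(13361, Mul(-1, -12736)), Mul(Pow(-71, 2), Add(-3, -71, Pow(-71, 2)))), Rational(1, 2)) = Pow(Add(Add(13361, 12736), Mul(5041, Add(-3, -71, 5041))), Rational(1, 2)) = Pow(Add(26097, Mul(5041, 4967)), Rational(1, 2)) = Pow(Add(26097, 25038647), Rational(1, 2)) = Pow(25064744, Rational(1, 2)) = Mul(2, Pow(6266186, Rational(1, 2)))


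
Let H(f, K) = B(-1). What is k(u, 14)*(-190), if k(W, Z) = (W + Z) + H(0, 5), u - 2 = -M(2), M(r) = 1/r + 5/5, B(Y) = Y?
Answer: -2565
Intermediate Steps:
M(r) = 1 + 1/r (M(r) = 1/r + 5*(⅕) = 1/r + 1 = 1 + 1/r)
H(f, K) = -1
u = ½ (u = 2 - (1 + 2)/2 = 2 - 3/2 = ½ ≈ 0.50000)
k(W, Z) = -1 + W + Z (k(W, Z) = (W + Z) - 1 = -1 + W + Z)
k(u, 14)*(-190) = (-1 + ½ + 14)*(-190) = (27/2)*(-190) = -2565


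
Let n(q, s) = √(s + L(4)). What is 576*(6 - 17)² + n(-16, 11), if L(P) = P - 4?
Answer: 69696 + √11 ≈ 69699.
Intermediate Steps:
L(P) = -4 + P
n(q, s) = √s (n(q, s) = √(s + (-4 + 4)) = √(s + 0) = √s)
576*(6 - 17)² + n(-16, 11) = 576*(6 - 17)² + √11 = 576*(-11)² + √11 = 576*121 + √11 = 69696 + √11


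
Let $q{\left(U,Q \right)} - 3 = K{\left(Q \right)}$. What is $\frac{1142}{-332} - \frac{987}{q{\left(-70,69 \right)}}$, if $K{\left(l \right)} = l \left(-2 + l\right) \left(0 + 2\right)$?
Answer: $- \frac{1815007}{511778} \approx -3.5465$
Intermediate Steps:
$K{\left(l \right)} = l \left(-4 + 2 l\right)$ ($K{\left(l \right)} = l \left(-2 + l\right) 2 = l \left(-4 + 2 l\right)$)
$q{\left(U,Q \right)} = 3 + 2 Q \left(-2 + Q\right)$
$\frac{1142}{-332} - \frac{987}{q{\left(-70,69 \right)}} = \frac{1142}{-332} - \frac{987}{3 + 2 \cdot 69 \left(-2 + 69\right)} = 1142 \left(- \frac{1}{332}\right) - \frac{987}{3 + 2 \cdot 69 \cdot 67} = - \frac{571}{166} - \frac{987}{3 + 9246} = - \frac{571}{166} - \frac{987}{9249} = - \frac{571}{166} - \frac{329}{3083} = - \frac{1815007}{511778}$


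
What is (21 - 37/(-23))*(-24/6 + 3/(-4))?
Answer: -2470/23 ≈ -107.39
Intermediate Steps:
(21 - 37/(-23))*(-24/6 + 3/(-4)) = (21 - 37*(-1/23))*(-24*1/6 + 3*(-1/4)) = (21 + 37/23)*(-4 - 3/4) = (520/23)*(-19/4) = -2470/23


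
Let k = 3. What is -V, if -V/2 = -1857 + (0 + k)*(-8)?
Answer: -3762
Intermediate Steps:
V = 3762 (V = -2*(-1857 + (0 + 3)*(-8)) = -2*(-1857 + 3*(-8)) = -2*(-1857 - 24) = -2*(-1881) = 3762)
-V = -1*3762 = -3762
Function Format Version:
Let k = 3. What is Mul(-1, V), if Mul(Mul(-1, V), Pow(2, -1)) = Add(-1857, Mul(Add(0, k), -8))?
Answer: -3762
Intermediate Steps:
V = 3762 (V = Mul(-2, Add(-1857, Mul(Add(0, 3), -8))) = Mul(-2, Add(-1857, Mul(3, -8))) = Mul(-2, Add(-1857, -24)) = Mul(-2, -1881) = 3762)
Mul(-1, V) = Mul(-1, 3762) = -3762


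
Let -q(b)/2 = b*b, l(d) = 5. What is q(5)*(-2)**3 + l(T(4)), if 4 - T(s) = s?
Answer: 405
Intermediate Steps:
T(s) = 4 - s
q(b) = -2*b**2 (q(b) = -2*b*b = -2*b**2)
q(5)*(-2)**3 + l(T(4)) = -2*5**2*(-2)**3 + 5 = -2*25*(-8) + 5 = -50*(-8) + 5 = 400 + 5 = 405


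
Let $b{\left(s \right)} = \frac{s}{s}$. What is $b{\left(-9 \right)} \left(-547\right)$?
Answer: $-547$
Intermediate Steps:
$b{\left(s \right)} = 1$
$b{\left(-9 \right)} \left(-547\right) = 1 \left(-547\right) = -547$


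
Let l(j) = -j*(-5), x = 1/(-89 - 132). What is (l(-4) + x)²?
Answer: 19545241/48841 ≈ 400.18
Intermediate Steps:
x = -1/221 (x = 1/(-221) = -1/221 ≈ -0.0045249)
l(j) = 5*j
(l(-4) + x)² = (5*(-4) - 1/221)² = (-20 - 1/221)² = (-4421/221)² = 19545241/48841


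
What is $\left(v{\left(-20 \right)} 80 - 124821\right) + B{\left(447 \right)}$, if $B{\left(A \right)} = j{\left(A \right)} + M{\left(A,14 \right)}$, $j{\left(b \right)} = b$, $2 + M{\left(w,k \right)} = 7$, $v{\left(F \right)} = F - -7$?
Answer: $-125409$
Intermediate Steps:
$v{\left(F \right)} = 7 + F$ ($v{\left(F \right)} = F + 7 = 7 + F$)
$M{\left(w,k \right)} = 5$ ($M{\left(w,k \right)} = -2 + 7 = 5$)
$B{\left(A \right)} = 5 + A$ ($B{\left(A \right)} = A + 5 = 5 + A$)
$\left(v{\left(-20 \right)} 80 - 124821\right) + B{\left(447 \right)} = \left(\left(7 - 20\right) 80 - 124821\right) + \left(5 + 447\right) = \left(\left(-13\right) 80 - 124821\right) + 452 = \left(-1040 - 124821\right) + 452 = -125861 + 452 = -125409$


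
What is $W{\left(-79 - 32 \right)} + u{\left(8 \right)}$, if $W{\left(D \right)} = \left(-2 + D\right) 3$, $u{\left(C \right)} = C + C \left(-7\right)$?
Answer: $-387$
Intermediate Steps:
$u{\left(C \right)} = - 6 C$ ($u{\left(C \right)} = C - 7 C = - 6 C$)
$W{\left(D \right)} = -6 + 3 D$
$W{\left(-79 - 32 \right)} + u{\left(8 \right)} = \left(-6 + 3 \left(-79 - 32\right)\right) - 48 = \left(-6 + 3 \left(-111\right)\right) - 48 = \left(-6 - 333\right) - 48 = -339 - 48 = -387$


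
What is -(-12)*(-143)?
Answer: -1716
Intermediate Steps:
-(-12)*(-143) = -12*143 = -1716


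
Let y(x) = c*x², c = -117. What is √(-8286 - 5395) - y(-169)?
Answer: 3341637 + I*√13681 ≈ 3.3416e+6 + 116.97*I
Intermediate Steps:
y(x) = -117*x²
√(-8286 - 5395) - y(-169) = √(-8286 - 5395) - (-117)*(-169)² = √(-13681) - (-117)*28561 = I*√13681 - 1*(-3341637) = I*√13681 + 3341637 = 3341637 + I*√13681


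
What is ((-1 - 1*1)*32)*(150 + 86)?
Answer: -15104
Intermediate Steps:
((-1 - 1*1)*32)*(150 + 86) = ((-1 - 1)*32)*236 = -2*32*236 = -64*236 = -15104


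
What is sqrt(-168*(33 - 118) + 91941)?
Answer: sqrt(106221) ≈ 325.92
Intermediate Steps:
sqrt(-168*(33 - 118) + 91941) = sqrt(-168*(-85) + 91941) = sqrt(14280 + 91941) = sqrt(106221)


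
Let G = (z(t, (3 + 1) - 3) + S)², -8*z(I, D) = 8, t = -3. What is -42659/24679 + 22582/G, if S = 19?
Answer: 9370339/137862 ≈ 67.969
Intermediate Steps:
z(I, D) = -1 (z(I, D) = -⅛*8 = -1)
G = 324 (G = (-1 + 19)² = 18² = 324)
-42659/24679 + 22582/G = -42659/24679 + 22582/324 = -42659*1/24679 + 22582*(1/324) = -1471/851 + 11291/162 = 9370339/137862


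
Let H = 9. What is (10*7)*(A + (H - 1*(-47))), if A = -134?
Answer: -5460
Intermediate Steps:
(10*7)*(A + (H - 1*(-47))) = (10*7)*(-134 + (9 - 1*(-47))) = 70*(-134 + (9 + 47)) = 70*(-134 + 56) = 70*(-78) = -5460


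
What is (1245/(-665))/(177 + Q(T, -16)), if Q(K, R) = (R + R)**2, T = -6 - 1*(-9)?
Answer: -249/159733 ≈ -0.0015589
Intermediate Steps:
T = 3 (T = -6 + 9 = 3)
Q(K, R) = 4*R**2 (Q(K, R) = (2*R)**2 = 4*R**2)
(1245/(-665))/(177 + Q(T, -16)) = (1245/(-665))/(177 + 4*(-16)**2) = (1245*(-1/665))/(177 + 4*256) = -249/133/(177 + 1024) = -249/133/1201 = (1/1201)*(-249/133) = -249/159733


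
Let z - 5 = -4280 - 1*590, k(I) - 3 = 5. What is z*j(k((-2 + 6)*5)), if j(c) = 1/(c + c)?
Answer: -4865/16 ≈ -304.06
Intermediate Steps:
k(I) = 8 (k(I) = 3 + 5 = 8)
j(c) = 1/(2*c)
z = -4865 (z = 5 + (-4280 - 1*590) = 5 + (-4280 - 590) = 5 - 4870 = -4865)
z*j(k((-2 + 6)*5)) = -4865/(2*8) = -4865*1/16 = -4865/16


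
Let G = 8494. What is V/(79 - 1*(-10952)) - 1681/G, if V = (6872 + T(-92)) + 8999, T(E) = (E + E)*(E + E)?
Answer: 403838027/93697314 ≈ 4.3100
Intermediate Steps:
T(E) = 4*E² (T(E) = (2*E)*(2*E) = 4*E²)
V = 49727 (V = (6872 + 4*(-92)²) + 8999 = (6872 + 4*8464) + 8999 = (6872 + 33856) + 8999 = 40728 + 8999 = 49727)
V/(79 - 1*(-10952)) - 1681/G = 49727/(79 - 1*(-10952)) - 1681/8494 = 49727/(79 + 10952) - 1681*1/8494 = 49727/11031 - 1681/8494 = 403838027/93697314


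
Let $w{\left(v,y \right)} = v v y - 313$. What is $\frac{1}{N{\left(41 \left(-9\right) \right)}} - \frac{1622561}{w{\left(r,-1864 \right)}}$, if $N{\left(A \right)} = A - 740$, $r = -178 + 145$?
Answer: $\frac{1797389940}{2251501781} \approx 0.79831$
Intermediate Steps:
$r = -33$
$w{\left(v,y \right)} = -313 + y v^{2}$ ($w{\left(v,y \right)} = v^{2} y - 313 = y v^{2} - 313 = -313 + y v^{2}$)
$N{\left(A \right)} = -740 + A$ ($N{\left(A \right)} = A - 740 = -740 + A$)
$\frac{1}{N{\left(41 \left(-9\right) \right)}} - \frac{1622561}{w{\left(r,-1864 \right)}} = \frac{1}{-740 + 41 \left(-9\right)} - \frac{1622561}{-313 - 1864 \left(-33\right)^{2}} = \frac{1}{-740 - 369} - \frac{1622561}{-313 - 2029896} = \frac{1}{-1109} - \frac{1622561}{-313 - 2029896} = - \frac{1}{1109} - \frac{1622561}{-2030209} = - \frac{1}{1109} - 1622561 \left(- \frac{1}{2030209}\right) = - \frac{1}{1109} - - \frac{1622561}{2030209} = - \frac{1}{1109} + \frac{1622561}{2030209} = \frac{1797389940}{2251501781}$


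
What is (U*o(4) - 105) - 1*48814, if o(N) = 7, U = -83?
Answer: -49500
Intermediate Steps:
(U*o(4) - 105) - 1*48814 = (-83*7 - 105) - 1*48814 = (-581 - 105) - 48814 = -686 - 48814 = -49500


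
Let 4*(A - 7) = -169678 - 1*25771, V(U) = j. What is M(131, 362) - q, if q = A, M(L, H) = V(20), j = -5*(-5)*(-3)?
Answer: 195121/4 ≈ 48780.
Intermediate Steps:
j = -75 (j = 25*(-3) = -75)
V(U) = -75
M(L, H) = -75
A = -195421/4 (A = 7 + (-169678 - 1*25771)/4 = 7 + (-169678 - 25771)/4 = 7 + (1/4)*(-195449) = 7 - 195449/4 = -195421/4 ≈ -48855.)
q = -195421/4 ≈ -48855.
M(131, 362) - q = -75 - 1*(-195421/4) = -75 + 195421/4 = 195121/4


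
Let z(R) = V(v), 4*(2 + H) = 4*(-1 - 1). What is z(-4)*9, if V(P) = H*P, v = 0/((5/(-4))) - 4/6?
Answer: 24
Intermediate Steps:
H = -4 (H = -2 + (4*(-1 - 1))/4 = -2 + (4*(-2))/4 = -2 + (¼)*(-8) = -2 - 2 = -4)
v = -⅔ (v = 0/((5*(-¼))) - 4*⅙ = 0/(-5/4) - ⅔ = 0*(-⅘) - ⅔ = 0 - ⅔ = -⅔ ≈ -0.66667)
V(P) = -4*P
z(R) = 8/3 (z(R) = -4*(-⅔) = 8/3)
z(-4)*9 = (8/3)*9 = 24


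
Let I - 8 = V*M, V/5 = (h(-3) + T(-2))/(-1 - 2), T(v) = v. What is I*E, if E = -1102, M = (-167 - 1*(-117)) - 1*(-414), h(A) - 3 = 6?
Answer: 14013032/3 ≈ 4.6710e+6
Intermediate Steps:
h(A) = 9 (h(A) = 3 + 6 = 9)
M = 364 (M = (-167 + 117) + 414 = -50 + 414 = 364)
V = -35/3 (V = 5*((9 - 2)/(-1 - 2)) = 5*(7/(-3)) = 5*(7*(-⅓)) = 5*(-7/3) = -35/3 ≈ -11.667)
I = -12716/3 (I = 8 - 35/3*364 = 8 - 12740/3 = -12716/3 ≈ -4238.7)
I*E = -12716/3*(-1102) = 14013032/3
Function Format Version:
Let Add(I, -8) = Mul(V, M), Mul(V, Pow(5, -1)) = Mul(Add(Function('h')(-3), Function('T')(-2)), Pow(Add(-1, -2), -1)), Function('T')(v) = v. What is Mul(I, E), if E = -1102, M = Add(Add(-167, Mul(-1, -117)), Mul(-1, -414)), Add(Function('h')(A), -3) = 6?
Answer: Rational(14013032, 3) ≈ 4.6710e+6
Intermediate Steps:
Function('h')(A) = 9 (Function('h')(A) = Add(3, 6) = 9)
M = 364 (M = Add(Add(-167, 117), 414) = Add(-50, 414) = 364)
V = Rational(-35, 3) (V = Mul(5, Mul(Add(9, -2), Pow(Add(-1, -2), -1))) = Mul(5, Mul(7, Pow(-3, -1))) = Mul(5, Mul(7, Rational(-1, 3))) = Mul(5, Rational(-7, 3)) = Rational(-35, 3) ≈ -11.667)
I = Rational(-12716, 3) (I = Add(8, Mul(Rational(-35, 3), 364)) = Add(8, Rational(-12740, 3)) = Rational(-12716, 3) ≈ -4238.7)
Mul(I, E) = Mul(Rational(-12716, 3), -1102) = Rational(14013032, 3)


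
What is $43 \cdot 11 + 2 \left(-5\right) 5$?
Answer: $423$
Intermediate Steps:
$43 \cdot 11 + 2 \left(-5\right) 5 = 473 - 50 = 423$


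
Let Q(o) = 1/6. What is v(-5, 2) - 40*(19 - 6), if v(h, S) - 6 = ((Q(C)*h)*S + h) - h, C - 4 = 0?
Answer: -1547/3 ≈ -515.67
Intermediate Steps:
C = 4 (C = 4 + 0 = 4)
Q(o) = ⅙
v(h, S) = 6 + S*h/6 (v(h, S) = 6 + (((h/6)*S + h) - h) = 6 + ((S*h/6 + h) - h) = 6 + ((h + S*h/6) - h) = 6 + S*h/6)
v(-5, 2) - 40*(19 - 6) = (6 + (⅙)*2*(-5)) - 40*(19 - 6) = (6 - 5/3) - 40*13 = 13/3 - 520 = -1547/3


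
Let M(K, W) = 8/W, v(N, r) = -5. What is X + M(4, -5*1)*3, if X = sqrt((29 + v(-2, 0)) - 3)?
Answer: -24/5 + sqrt(21) ≈ -0.21742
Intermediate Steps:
X = sqrt(21) (X = sqrt((29 - 5) - 3) = sqrt(24 - 3) = sqrt(21) ≈ 4.5826)
X + M(4, -5*1)*3 = sqrt(21) + (8/((-5*1)))*3 = sqrt(21) + (8/(-5))*3 = sqrt(21) + (8*(-1/5))*3 = sqrt(21) - 8/5*3 = sqrt(21) - 24/5 = -24/5 + sqrt(21)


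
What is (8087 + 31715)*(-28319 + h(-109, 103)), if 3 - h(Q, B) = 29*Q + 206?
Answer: -1009418522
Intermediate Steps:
h(Q, B) = -203 - 29*Q (h(Q, B) = 3 - (29*Q + 206) = 3 - (206 + 29*Q) = 3 + (-206 - 29*Q) = -203 - 29*Q)
(8087 + 31715)*(-28319 + h(-109, 103)) = (8087 + 31715)*(-28319 + (-203 - 29*(-109))) = 39802*(-28319 + (-203 + 3161)) = 39802*(-28319 + 2958) = 39802*(-25361) = -1009418522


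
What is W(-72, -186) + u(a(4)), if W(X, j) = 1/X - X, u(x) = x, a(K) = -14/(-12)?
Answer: 5267/72 ≈ 73.153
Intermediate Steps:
a(K) = 7/6 (a(K) = -14*(-1/12) = 7/6)
W(-72, -186) + u(a(4)) = (1/(-72) - 1*(-72)) + 7/6 = (-1/72 + 72) + 7/6 = 5183/72 + 7/6 = 5267/72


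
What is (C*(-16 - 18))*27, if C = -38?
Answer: 34884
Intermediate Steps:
(C*(-16 - 18))*27 = -38*(-16 - 18)*27 = -38*(-34)*27 = 1292*27 = 34884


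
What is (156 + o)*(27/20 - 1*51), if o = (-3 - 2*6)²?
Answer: -378333/20 ≈ -18917.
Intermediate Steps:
o = 225 (o = (-3 - 12)² = (-15)² = 225)
(156 + o)*(27/20 - 1*51) = (156 + 225)*(27/20 - 1*51) = 381*(27*(1/20) - 51) = 381*(27/20 - 51) = 381*(-993/20) = -378333/20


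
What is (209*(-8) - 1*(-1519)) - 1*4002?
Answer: -4155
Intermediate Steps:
(209*(-8) - 1*(-1519)) - 1*4002 = (-1672 + 1519) - 4002 = -153 - 4002 = -4155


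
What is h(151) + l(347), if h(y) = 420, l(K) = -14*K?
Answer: -4438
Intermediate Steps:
h(151) + l(347) = 420 - 14*347 = 420 - 4858 = -4438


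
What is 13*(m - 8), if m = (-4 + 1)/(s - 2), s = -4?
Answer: -195/2 ≈ -97.500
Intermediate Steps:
m = ½ (m = (-4 + 1)/(-4 - 2) = -3/(-6) = -3*(-⅙) = ½ ≈ 0.50000)
13*(m - 8) = 13*(½ - 8) = 13*(-15/2) = -195/2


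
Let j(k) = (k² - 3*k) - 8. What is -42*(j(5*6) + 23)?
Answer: -34650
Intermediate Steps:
j(k) = -8 + k² - 3*k
-42*(j(5*6) + 23) = -42*((-8 + (5*6)² - 15*6) + 23) = -42*((-8 + 30² - 3*30) + 23) = -42*((-8 + 900 - 90) + 23) = -42*(802 + 23) = -42*825 = -34650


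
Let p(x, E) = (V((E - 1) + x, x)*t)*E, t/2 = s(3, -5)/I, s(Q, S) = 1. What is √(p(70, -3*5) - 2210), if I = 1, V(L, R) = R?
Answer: I*√4310 ≈ 65.651*I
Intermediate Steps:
t = 2 (t = 2*(1/1) = 2*(1*1) = 2*1 = 2)
p(x, E) = 2*E*x (p(x, E) = (x*2)*E = (2*x)*E = 2*E*x)
√(p(70, -3*5) - 2210) = √(2*(-3*5)*70 - 2210) = √(2*(-15)*70 - 2210) = √(-2100 - 2210) = √(-4310) = I*√4310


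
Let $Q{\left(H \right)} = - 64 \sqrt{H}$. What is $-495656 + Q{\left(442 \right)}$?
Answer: $-495656 - 64 \sqrt{442} \approx -4.97 \cdot 10^{5}$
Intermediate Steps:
$-495656 + Q{\left(442 \right)} = -495656 - 64 \sqrt{442}$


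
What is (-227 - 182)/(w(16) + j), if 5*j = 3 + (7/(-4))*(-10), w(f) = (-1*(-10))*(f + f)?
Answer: -4090/3241 ≈ -1.2620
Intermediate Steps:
w(f) = 20*f (w(f) = 10*(2*f) = 20*f)
j = 41/10 (j = (3 + (7/(-4))*(-10))/5 = (3 + (7*(-1/4))*(-10))/5 = (3 - 7/4*(-10))/5 = (3 + 35/2)/5 = (1/5)*(41/2) = 41/10 ≈ 4.1000)
(-227 - 182)/(w(16) + j) = (-227 - 182)/(20*16 + 41/10) = -409/(320 + 41/10) = -409/3241/10 = -409*10/3241 = -4090/3241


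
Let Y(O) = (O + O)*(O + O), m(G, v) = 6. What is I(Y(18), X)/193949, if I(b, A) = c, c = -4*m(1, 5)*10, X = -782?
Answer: -240/193949 ≈ -0.0012374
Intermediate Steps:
Y(O) = 4*O² (Y(O) = (2*O)*(2*O) = 4*O²)
c = -240 (c = -4*6*10 = -24*10 = -240)
I(b, A) = -240
I(Y(18), X)/193949 = -240/193949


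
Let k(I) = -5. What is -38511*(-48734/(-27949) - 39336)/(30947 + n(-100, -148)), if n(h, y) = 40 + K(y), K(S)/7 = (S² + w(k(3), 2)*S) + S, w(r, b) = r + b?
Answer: 14112396129810/1736443421 ≈ 8127.2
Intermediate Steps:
w(r, b) = b + r
K(S) = -14*S + 7*S² (K(S) = 7*((S² + (2 - 5)*S) + S) = 7*((S² - 3*S) + S) = 7*(S² - 2*S) = -14*S + 7*S²)
n(h, y) = 40 + 7*y*(-2 + y)
-38511*(-48734/(-27949) - 39336)/(30947 + n(-100, -148)) = -38511*(-48734/(-27949) - 39336)/(30947 + (40 + 7*(-148)*(-2 - 148))) = -38511*(-48734*(-1/27949) - 39336)/(30947 + (40 + 7*(-148)*(-150))) = -38511*(48734/27949 - 39336)/(30947 + (40 + 155400)) = -38511*(-1099353130/(27949*(30947 + 155440))) = -38511/(186387*(-27949/1099353130)) = -38511/(-5209330263/1099353130) = -38511*(-1099353130/5209330263) = 14112396129810/1736443421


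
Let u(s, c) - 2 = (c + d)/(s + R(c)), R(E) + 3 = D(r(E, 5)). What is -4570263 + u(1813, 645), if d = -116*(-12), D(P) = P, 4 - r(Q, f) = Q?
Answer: -763233296/167 ≈ -4.5703e+6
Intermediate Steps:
r(Q, f) = 4 - Q
R(E) = 1 - E (R(E) = -3 + (4 - E) = 1 - E)
d = 1392
u(s, c) = 2 + (1392 + c)/(1 + s - c) (u(s, c) = 2 + (c + 1392)/(s + (1 - c)) = 2 + (1392 + c)/(1 + s - c))
-4570263 + u(1813, 645) = -4570263 + (1394 - 1*645 + 2*1813)/(1 + 1813 - 1*645) = -4570263 + (1394 - 645 + 3626)/(1 + 1813 - 645) = -4570263 + 4375/1169 = -4570263 + (1/1169)*4375 = -4570263 + 625/167 = -763233296/167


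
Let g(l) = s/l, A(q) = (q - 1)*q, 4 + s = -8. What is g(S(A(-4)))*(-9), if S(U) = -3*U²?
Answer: -9/100 ≈ -0.090000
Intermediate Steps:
s = -12 (s = -4 - 8 = -12)
A(q) = q*(-1 + q) (A(q) = (-1 + q)*q = q*(-1 + q))
g(l) = -12/l
g(S(A(-4)))*(-9) = -12*(-1/(48*(-1 - 4)²))*(-9) = -12/((-3*(-4*(-5))²))*(-9) = -12/((-3*20²))*(-9) = -12/((-3*400))*(-9) = -12/(-1200)*(-9) = -12*(-1/1200)*(-9) = (1/100)*(-9) = -9/100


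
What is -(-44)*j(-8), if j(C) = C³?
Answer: -22528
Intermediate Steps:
-(-44)*j(-8) = -(-44)*(-8)³ = -(-44)*(-512) = -1*22528 = -22528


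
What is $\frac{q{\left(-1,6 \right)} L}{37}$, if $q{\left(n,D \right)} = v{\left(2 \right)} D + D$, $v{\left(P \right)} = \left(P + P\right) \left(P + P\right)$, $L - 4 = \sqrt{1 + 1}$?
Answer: $\frac{408}{37} + \frac{102 \sqrt{2}}{37} \approx 14.926$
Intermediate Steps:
$L = 4 + \sqrt{2}$ ($L = 4 + \sqrt{1 + 1} = 4 + \sqrt{2} \approx 5.4142$)
$v{\left(P \right)} = 4 P^{2}$ ($v{\left(P \right)} = 2 P 2 P = 4 P^{2}$)
$q{\left(n,D \right)} = 17 D$ ($q{\left(n,D \right)} = 4 \cdot 2^{2} D + D = 4 \cdot 4 D + D = 16 D + D = 17 D$)
$\frac{q{\left(-1,6 \right)} L}{37} = \frac{17 \cdot 6 \left(4 + \sqrt{2}\right)}{37} = 102 \left(4 + \sqrt{2}\right) \frac{1}{37} = \left(408 + 102 \sqrt{2}\right) \frac{1}{37} = \frac{408}{37} + \frac{102 \sqrt{2}}{37}$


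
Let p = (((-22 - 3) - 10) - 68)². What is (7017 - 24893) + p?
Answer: -7267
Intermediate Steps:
p = 10609 (p = ((-25 - 10) - 68)² = (-35 - 68)² = (-103)² = 10609)
(7017 - 24893) + p = (7017 - 24893) + 10609 = -17876 + 10609 = -7267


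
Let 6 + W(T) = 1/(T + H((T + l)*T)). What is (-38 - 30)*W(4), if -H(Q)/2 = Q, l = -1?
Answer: 2057/5 ≈ 411.40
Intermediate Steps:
H(Q) = -2*Q
W(T) = -6 + 1/(T - 2*T*(-1 + T)) (W(T) = -6 + 1/(T - 2*(T - 1)*T) = -6 + 1/(T - 2*(-1 + T)*T) = -6 + 1/(T - 2*T*(-1 + T)))
(-38 - 30)*W(4) = (-38 - 30)*((-1 - 12*4**2 + 18*4)/(4*(-3 + 2*4))) = -17*(-1 - 12*16 + 72)/(-3 + 8) = -17*(-1 - 192 + 72)/5 = -17*(-121)/5 = -68*(-121/20) = 2057/5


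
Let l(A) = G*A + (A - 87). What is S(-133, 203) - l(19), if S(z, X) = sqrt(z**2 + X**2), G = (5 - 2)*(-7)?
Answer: 467 + 7*sqrt(1202) ≈ 709.69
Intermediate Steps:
G = -21 (G = 3*(-7) = -21)
l(A) = -87 - 20*A (l(A) = -21*A + (A - 87) = -21*A + (-87 + A) = -87 - 20*A)
S(z, X) = sqrt(X**2 + z**2)
S(-133, 203) - l(19) = sqrt(203**2 + (-133)**2) - (-87 - 20*19) = sqrt(41209 + 17689) - (-87 - 380) = sqrt(58898) - 1*(-467) = 7*sqrt(1202) + 467 = 467 + 7*sqrt(1202)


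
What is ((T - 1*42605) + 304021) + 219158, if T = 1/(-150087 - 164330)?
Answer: 151100635357/314417 ≈ 4.8057e+5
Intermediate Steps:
T = -1/314417 (T = 1/(-314417) = -1/314417 ≈ -3.1805e-6)
((T - 1*42605) + 304021) + 219158 = ((-1/314417 - 1*42605) + 304021) + 219158 = ((-1/314417 - 42605) + 304021) + 219158 = (-13395736286/314417 + 304021) + 219158 = 82193634471/314417 + 219158 = 151100635357/314417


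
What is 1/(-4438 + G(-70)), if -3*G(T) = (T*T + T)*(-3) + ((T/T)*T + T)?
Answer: 3/1316 ≈ 0.0022796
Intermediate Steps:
G(T) = T² + T/3 (G(T) = -((T*T + T)*(-3) + ((T/T)*T + T))/3 = -((T² + T)*(-3) + (1*T + T))/3 = -((T + T²)*(-3) + (T + T))/3 = -((-3*T - 3*T²) + 2*T)/3 = -(-T - 3*T²)/3 = T² + T/3)
1/(-4438 + G(-70)) = 1/(-4438 - 70*(⅓ - 70)) = 1/(-4438 - 70*(-209/3)) = 1/(-4438 + 14630/3) = 1/(1316/3) = 3/1316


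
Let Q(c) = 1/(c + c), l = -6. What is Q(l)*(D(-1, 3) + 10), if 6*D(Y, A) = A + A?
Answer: -11/12 ≈ -0.91667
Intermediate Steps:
Q(c) = 1/(2*c)
D(Y, A) = A/3 (D(Y, A) = (A + A)/6 = (2*A)/6 = A/3)
Q(l)*(D(-1, 3) + 10) = ((½)/(-6))*((⅓)*3 + 10) = ((½)*(-⅙))*(1 + 10) = -1/12*11 = -11/12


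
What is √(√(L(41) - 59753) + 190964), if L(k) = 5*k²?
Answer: √(190964 + 2*I*√12837) ≈ 436.99 + 0.259*I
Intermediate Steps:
√(√(L(41) - 59753) + 190964) = √(√(5*41² - 59753) + 190964) = √(√(5*1681 - 59753) + 190964) = √(√(8405 - 59753) + 190964) = √(√(-51348) + 190964) = √(2*I*√12837 + 190964) = √(190964 + 2*I*√12837)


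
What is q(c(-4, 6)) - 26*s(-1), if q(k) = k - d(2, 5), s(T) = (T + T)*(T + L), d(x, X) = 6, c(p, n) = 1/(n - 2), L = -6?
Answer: -1479/4 ≈ -369.75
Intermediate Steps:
c(p, n) = 1/(-2 + n)
s(T) = 2*T*(-6 + T) (s(T) = (T + T)*(T - 6) = (2*T)*(-6 + T) = 2*T*(-6 + T))
q(k) = -6 + k (q(k) = k - 1*6 = k - 6 = -6 + k)
q(c(-4, 6)) - 26*s(-1) = (-6 + 1/(-2 + 6)) - 52*(-1)*(-6 - 1) = (-6 + 1/4) - 52*(-1)*(-7) = (-6 + ¼) - 26*14 = -23/4 - 364 = -1479/4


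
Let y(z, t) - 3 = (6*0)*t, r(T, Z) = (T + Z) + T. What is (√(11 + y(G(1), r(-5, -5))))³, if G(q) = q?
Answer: 14*√14 ≈ 52.383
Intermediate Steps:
r(T, Z) = Z + 2*T
y(z, t) = 3 (y(z, t) = 3 + (6*0)*t = 3 + 0*t = 3 + 0 = 3)
(√(11 + y(G(1), r(-5, -5))))³ = (√(11 + 3))³ = (√14)³ = 14*√14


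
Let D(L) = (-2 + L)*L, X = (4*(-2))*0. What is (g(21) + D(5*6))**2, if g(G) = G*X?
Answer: 705600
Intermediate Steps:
X = 0 (X = -8*0 = 0)
D(L) = L*(-2 + L)
g(G) = 0 (g(G) = G*0 = 0)
(g(21) + D(5*6))**2 = (0 + (5*6)*(-2 + 5*6))**2 = (0 + 30*(-2 + 30))**2 = (0 + 30*28)**2 = (0 + 840)**2 = 840**2 = 705600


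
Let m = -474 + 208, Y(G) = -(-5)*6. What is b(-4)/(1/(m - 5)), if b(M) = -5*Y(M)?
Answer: 40650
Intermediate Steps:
Y(G) = 30 (Y(G) = -1*(-30) = 30)
m = -266
b(M) = -150 (b(M) = -5*30 = -150)
b(-4)/(1/(m - 5)) = -150/(1/(-266 - 5)) = -150/(1/(-271)) = -150/(-1/271) = -150*(-271) = 40650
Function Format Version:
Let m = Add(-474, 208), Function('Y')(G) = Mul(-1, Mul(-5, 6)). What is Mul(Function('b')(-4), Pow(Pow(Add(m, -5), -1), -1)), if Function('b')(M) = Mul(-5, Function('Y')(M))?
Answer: 40650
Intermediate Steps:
Function('Y')(G) = 30 (Function('Y')(G) = Mul(-1, -30) = 30)
m = -266
Function('b')(M) = -150 (Function('b')(M) = Mul(-5, 30) = -150)
Mul(Function('b')(-4), Pow(Pow(Add(m, -5), -1), -1)) = Mul(-150, Pow(Pow(Add(-266, -5), -1), -1)) = Mul(-150, Pow(Pow(-271, -1), -1)) = Mul(-150, Pow(Rational(-1, 271), -1)) = Mul(-150, -271) = 40650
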